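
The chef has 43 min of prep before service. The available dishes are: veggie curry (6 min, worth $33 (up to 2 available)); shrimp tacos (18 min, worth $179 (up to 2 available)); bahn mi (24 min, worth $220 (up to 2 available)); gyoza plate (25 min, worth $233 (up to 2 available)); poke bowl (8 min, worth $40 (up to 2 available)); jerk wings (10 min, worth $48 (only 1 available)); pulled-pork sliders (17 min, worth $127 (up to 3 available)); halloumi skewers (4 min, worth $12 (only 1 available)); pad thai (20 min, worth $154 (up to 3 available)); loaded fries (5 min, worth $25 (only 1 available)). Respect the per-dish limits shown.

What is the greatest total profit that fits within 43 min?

412

Greedy by ratio would take veggie curry + 2×shrimp tacos: 42 min used, total 391.
The 24 min tied up in veggie curry and shrimp tacos is better spent on gyoza plate — total rises to 412 (43 min).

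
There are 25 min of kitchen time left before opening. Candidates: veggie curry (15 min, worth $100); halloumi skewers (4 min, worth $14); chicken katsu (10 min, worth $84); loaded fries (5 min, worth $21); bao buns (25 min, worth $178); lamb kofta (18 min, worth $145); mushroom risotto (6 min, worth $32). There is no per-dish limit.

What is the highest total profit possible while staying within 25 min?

189

By profit per min: chicken katsu 8.40, lamb kofta 8.06, bao buns 7.12 lead.
The ratio ordering already packs tightly: 2×chicken katsu + loaded fries, 25 min, 189.
Nothing else within 25 min beats 189.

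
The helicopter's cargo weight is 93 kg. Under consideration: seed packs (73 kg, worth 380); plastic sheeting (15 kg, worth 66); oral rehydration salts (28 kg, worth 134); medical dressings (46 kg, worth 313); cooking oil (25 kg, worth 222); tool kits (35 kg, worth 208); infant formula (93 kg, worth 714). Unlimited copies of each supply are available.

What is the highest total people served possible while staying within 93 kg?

732

Taking plastic sheeting + 3×cooking oil: 90 kg used, 732 in people served.
No other feasible combination exceeds 732.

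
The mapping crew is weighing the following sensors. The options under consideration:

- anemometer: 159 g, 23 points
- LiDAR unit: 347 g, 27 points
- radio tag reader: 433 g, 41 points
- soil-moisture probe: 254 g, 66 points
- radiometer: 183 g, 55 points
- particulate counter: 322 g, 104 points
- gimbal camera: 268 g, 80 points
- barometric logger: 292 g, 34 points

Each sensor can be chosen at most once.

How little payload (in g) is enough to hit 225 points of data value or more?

Look for the lowest-payload combination reaching 225.
soil-moisture probe + radiometer + particulate counter: 225 data value at 759 g.
Any bundle with less than 759 g falls short of 225.

759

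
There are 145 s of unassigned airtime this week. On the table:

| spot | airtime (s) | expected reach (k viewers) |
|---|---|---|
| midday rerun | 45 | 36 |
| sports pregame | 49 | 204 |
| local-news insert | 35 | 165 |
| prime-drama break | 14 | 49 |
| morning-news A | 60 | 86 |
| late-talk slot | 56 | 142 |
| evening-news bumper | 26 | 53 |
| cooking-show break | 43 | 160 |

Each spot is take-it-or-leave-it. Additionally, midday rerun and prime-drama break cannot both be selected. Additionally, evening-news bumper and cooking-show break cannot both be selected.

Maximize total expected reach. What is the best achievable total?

Sports pregame + local-news insert + prime-drama break + cooking-show break uses 141 of the 145 s and totals 578.
Every other selection either busts 145 s or breaks a pairing rule or fails to beat 578.

578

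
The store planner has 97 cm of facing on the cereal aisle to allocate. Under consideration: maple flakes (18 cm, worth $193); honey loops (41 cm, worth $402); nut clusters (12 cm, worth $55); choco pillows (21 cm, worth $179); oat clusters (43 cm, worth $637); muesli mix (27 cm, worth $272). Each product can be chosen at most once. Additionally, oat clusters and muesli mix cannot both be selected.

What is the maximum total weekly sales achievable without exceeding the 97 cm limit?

1094

Ranking by ratio (weekly sales/cm): oat clusters 14.81, maple flakes 10.72, muesli mix 10.07.
Honey loops + nut clusters + oat clusters uses 96 of the 97 cm and totals 1094.
That's the maximum — no feasible swap from here does better than 1094.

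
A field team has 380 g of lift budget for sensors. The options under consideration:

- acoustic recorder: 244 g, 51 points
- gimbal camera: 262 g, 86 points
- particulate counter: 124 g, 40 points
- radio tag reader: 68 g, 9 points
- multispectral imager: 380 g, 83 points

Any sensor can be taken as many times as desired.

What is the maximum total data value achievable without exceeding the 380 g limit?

120

Density check — gimbal camera 0.33, particulate counter 0.32, multispectral imager 0.22 are the best per g.
Greedy by ratio would take gimbal camera + radio tag reader: 330 g used, total 95.
The 330 g tied up in gimbal camera and radio tag reader is better spent on 3×particulate counter — total rises to 120 (372 g).
Nothing else within 380 g beats 120.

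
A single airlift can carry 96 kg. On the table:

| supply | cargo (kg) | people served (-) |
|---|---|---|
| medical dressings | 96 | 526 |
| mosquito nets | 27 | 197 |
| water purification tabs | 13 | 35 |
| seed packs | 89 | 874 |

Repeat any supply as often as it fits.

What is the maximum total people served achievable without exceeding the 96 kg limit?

By people served per kg: seed packs 9.82, mosquito nets 7.30, medical dressings 5.48, water purification tabs 2.69 lead.
Taking seed packs: 89 kg used, 874 in people served.

874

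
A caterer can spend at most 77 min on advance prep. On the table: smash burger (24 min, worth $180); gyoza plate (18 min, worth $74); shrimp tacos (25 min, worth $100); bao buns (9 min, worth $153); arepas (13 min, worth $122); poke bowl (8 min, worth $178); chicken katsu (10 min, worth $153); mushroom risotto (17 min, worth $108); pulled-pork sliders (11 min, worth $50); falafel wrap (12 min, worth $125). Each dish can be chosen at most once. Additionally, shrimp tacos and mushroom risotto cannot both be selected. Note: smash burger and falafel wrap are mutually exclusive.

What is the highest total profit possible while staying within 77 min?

Ranking by ratio (profit/min): poke bowl 22.25, bao buns 17.00, chicken katsu 15.30, falafel wrap 10.42.
Best packing: bao buns + arepas + poke bowl + chicken katsu + mushroom risotto + falafel wrap — 69 min, 839 total.

839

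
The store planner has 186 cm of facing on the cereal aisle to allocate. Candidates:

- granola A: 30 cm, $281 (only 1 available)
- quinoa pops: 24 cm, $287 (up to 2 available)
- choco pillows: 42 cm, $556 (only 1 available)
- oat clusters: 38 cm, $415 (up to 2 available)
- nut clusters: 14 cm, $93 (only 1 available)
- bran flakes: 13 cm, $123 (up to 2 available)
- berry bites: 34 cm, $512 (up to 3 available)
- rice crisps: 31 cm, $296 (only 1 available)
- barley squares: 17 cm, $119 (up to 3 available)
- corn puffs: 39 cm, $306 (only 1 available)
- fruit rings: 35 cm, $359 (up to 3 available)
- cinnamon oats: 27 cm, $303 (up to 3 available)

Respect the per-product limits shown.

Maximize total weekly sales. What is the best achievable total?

2518

By weekly sales per cm: berry bites 15.06, choco pillows 13.24, quinoa pops 11.96 lead.
Taking the top-ratio products first gives quinoa pops + choco pillows + bran flakes + 3×berry bites for 2502 (181 cm).
Dropping quinoa pops frees 24 cm; slotting in cinnamon oats (27 cm) lifts the total to 2518 at 184 cm.
Nothing else within 186 cm beats 2518.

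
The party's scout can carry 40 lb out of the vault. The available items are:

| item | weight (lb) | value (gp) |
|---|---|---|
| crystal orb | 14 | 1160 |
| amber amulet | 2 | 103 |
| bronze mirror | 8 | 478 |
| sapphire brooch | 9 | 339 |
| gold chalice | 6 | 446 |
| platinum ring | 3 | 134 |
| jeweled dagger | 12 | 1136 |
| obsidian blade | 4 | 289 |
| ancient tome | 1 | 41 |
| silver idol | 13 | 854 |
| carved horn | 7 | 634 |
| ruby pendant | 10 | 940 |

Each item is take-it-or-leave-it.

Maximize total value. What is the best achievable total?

3525

Ranking by ratio (value/lb): jeweled dagger 94.67, ruby pendant 94.00, carved horn 90.57.
A density-first pass picks gold chalice + jeweled dagger + obsidian blade + ancient tome + carved horn + ruby pendant — 3486 at 40 lb.
Dropping gold chalice and ancient tome and carved horn frees 14 lb; slotting in crystal orb (14 lb) lifts the total to 3525 at 40 lb.
Every other selection either busts 40 lb or fails to beat 3525.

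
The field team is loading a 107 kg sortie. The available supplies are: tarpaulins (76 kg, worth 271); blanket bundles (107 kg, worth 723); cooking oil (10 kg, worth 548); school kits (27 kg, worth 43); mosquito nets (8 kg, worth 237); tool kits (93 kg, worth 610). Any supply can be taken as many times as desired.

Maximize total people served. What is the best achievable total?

Best packing: 10×cooking oil — 100 kg, 5480 total.
That's the maximum — no swap from here does better than 5480.

5480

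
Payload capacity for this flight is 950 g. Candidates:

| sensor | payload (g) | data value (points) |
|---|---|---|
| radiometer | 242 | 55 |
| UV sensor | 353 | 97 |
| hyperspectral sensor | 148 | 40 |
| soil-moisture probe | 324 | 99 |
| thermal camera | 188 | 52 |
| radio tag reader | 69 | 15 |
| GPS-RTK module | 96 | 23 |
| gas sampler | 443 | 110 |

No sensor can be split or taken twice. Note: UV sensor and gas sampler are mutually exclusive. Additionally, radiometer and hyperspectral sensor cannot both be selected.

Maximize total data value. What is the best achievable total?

263

Best packing: UV sensor + soil-moisture probe + thermal camera + radio tag reader — 934 g, 263 total.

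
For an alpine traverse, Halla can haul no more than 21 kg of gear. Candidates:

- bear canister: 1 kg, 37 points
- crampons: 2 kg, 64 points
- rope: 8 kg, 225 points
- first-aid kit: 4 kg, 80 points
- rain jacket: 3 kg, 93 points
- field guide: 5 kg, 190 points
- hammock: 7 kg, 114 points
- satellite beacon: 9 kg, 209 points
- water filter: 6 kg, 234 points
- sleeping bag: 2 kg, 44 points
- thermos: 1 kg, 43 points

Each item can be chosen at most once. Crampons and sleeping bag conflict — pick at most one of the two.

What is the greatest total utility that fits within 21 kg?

729

Taking bear canister + rope + field guide + water filter + thermos: 21 kg used, 729 in utility.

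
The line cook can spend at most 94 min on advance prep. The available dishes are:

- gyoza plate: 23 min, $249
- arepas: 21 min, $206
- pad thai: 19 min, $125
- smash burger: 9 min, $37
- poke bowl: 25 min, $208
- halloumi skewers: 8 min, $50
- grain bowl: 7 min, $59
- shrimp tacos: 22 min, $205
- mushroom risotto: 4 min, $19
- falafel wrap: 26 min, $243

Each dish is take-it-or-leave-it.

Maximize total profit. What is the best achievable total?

903

Taking gyoza plate + arepas + shrimp tacos + falafel wrap: 92 min used, 903 in profit.
The closest alternative, gyoza plate + arepas + poke bowl + shrimp tacos, reaches only 868.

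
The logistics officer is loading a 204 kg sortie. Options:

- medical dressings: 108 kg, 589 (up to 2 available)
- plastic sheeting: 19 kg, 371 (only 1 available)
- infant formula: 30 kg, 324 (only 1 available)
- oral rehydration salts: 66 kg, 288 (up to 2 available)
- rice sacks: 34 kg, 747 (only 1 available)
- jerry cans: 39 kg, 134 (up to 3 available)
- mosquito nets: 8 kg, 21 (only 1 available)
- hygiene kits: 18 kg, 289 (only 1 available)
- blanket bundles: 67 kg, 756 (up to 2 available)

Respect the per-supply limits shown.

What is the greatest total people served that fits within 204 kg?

2651

Filling by ratio: plastic sheeting + infant formula + rice sacks + mosquito nets + hygiene kits + blanket bundles for 2508, with 28 kg left unused.
Dropping infant formula and hygiene kits frees 48 kg; slotting in blanket bundles (67 kg) lifts the total to 2651 at 195 kg.
No other feasible combination exceeds 2651.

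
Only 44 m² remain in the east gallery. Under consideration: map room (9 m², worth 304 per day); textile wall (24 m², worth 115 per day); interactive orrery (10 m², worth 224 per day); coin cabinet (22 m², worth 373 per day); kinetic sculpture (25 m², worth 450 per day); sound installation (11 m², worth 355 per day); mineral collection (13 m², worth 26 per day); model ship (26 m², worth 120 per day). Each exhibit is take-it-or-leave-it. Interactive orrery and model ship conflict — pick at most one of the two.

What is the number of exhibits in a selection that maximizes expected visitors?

3

The maximum expected visitors within 44 m² is 1032.
For example map room + coin cabinet + sound installation achieves it, using 42 m².
Any selection reaching 1032 contains exactly 3 exhibits.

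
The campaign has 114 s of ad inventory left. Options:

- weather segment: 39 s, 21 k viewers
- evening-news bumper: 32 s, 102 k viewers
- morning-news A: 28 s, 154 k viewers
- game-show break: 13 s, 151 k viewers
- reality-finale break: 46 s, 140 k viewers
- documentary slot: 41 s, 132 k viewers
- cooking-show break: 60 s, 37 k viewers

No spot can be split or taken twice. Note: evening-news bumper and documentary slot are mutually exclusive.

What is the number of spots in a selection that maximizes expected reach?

Best achievable expected reach is 445.
For example morning-news A + game-show break + reality-finale break achieves it, using 87 s.
All optima have 3 spots.

3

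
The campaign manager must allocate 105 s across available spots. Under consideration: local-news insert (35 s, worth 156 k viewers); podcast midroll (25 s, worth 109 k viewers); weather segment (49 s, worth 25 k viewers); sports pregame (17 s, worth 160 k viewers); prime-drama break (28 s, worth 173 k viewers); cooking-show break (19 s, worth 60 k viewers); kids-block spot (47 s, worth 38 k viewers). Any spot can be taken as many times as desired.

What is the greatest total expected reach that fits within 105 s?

By expected reach per s: sports pregame 9.41, prime-drama break 6.18, local-news insert 4.46, podcast midroll 4.36 lead.
The ratio ordering already packs tightly: 6×sports pregame, 102 s, 960.

960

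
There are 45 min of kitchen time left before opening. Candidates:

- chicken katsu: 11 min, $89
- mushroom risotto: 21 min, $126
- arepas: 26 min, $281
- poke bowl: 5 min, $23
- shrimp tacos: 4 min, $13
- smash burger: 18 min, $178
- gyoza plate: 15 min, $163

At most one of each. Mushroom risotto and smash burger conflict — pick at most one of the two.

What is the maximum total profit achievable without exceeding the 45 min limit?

By profit per min: gyoza plate 10.87, arepas 10.81, smash burger 9.89, chicken katsu 8.09 lead.
Greedy by ratio would take arepas + shrimp tacos + gyoza plate: 45 min used, total 457.
Replace shrimp tacos and gyoza plate with smash burger: the trade gains 2 net, giving 459 at 44 min.

459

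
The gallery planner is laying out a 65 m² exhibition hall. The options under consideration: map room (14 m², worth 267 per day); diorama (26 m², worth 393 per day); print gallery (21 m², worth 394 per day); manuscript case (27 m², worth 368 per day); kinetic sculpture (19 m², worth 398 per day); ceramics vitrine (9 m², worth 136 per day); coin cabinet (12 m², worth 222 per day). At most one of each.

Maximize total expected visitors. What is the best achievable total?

1195

Taking map room + print gallery + kinetic sculpture + ceramics vitrine: 63 m² used, 1195 in expected visitors.
The spare 2 m² is too small for any remaining exhibit, and no exchange beats 1195.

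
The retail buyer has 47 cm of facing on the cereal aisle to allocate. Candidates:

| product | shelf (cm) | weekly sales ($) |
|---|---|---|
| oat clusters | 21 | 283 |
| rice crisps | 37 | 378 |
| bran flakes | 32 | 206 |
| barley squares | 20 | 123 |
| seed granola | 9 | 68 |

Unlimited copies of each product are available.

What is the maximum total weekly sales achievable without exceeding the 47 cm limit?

The ratio ordering already packs tightly: 2×oat clusters, 42 cm, 566.
Every other selection either busts 47 cm or fails to beat 566.

566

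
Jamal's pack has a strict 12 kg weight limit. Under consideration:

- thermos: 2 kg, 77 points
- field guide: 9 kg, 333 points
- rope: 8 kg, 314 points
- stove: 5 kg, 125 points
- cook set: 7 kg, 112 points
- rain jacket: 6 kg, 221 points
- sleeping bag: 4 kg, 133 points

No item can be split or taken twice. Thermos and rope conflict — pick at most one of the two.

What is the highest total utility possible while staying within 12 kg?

Density check — rope 39.25, thermos 38.50, field guide 37.00, rain jacket 36.83 are the best per kg.
Rope + sleeping bag uses 12 of the 12 kg and totals 447.
An exhaustive check of the 128 subsets confirms 447.

447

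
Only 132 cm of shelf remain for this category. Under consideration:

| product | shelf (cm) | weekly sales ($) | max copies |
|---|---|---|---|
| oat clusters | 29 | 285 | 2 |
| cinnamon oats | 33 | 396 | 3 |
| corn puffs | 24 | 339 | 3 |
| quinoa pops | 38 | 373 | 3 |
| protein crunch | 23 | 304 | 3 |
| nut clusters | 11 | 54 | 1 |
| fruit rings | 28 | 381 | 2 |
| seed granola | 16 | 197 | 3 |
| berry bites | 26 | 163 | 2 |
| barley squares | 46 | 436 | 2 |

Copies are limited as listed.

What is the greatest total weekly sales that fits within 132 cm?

1792

Filling by ratio: 3×corn puffs + 2×fruit rings for 1779, with 4 cm left unused.
Dropping fruit rings frees 28 cm; slotting in 2×seed granola (32 cm) lifts the total to 1792 at 132 cm.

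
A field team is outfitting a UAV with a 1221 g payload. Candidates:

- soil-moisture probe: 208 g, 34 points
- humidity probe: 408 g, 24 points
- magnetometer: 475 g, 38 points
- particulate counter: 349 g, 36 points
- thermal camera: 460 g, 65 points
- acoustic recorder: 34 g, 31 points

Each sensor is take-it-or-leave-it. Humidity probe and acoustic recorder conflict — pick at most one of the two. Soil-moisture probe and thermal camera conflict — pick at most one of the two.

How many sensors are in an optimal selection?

Best achievable data value is 139.
soil-moisture probe + magnetometer + particulate counter + acoustic recorder hits 139 at 1066 g.
Every optimal selection uses 4 sensors.

4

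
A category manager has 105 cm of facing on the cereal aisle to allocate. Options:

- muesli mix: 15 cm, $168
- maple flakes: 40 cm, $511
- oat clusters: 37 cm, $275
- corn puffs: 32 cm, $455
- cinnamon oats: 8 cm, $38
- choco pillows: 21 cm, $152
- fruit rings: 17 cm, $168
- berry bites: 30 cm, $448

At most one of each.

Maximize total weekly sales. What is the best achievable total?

1414

Taking maple flakes + corn puffs + berry bites: 102 cm used, 1414 in weekly sales.
Next best is muesli mix + maple flakes + corn puffs + fruit rings at 1302 (104 cm) — short by 112.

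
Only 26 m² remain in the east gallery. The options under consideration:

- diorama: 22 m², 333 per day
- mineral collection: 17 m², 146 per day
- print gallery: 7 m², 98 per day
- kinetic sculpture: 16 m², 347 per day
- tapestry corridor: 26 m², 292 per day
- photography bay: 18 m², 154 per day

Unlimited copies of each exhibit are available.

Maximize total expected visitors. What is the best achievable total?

Density check — kinetic sculpture 21.69, diorama 15.14, print gallery 14.00 are the best per m².
Best packing: print gallery + kinetic sculpture — 23 m², 445 total.
That's the maximum — no swap from here does better than 445.

445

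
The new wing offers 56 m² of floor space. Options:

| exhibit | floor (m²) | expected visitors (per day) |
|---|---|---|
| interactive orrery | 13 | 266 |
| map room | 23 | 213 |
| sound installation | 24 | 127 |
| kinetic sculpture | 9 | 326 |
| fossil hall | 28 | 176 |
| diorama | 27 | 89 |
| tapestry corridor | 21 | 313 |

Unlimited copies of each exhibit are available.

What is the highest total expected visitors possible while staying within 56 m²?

1956

Density check — kinetic sculpture 36.22, interactive orrery 20.46, tapestry corridor 14.90, map room 9.26 are the best per m².
The ratio ordering already packs tightly: 6×kinetic sculpture, 54 m², 1956.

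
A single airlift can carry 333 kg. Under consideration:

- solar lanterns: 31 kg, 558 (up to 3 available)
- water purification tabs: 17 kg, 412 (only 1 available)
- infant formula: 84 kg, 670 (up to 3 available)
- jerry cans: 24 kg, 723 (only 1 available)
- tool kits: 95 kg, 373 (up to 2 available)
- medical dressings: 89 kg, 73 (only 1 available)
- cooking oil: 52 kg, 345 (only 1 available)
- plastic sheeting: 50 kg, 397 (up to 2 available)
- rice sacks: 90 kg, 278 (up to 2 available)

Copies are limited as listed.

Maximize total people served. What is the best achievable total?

4273

Ranking by ratio (people served/kg): jerry cans 30.12, water purification tabs 24.24, solar lanterns 18.00.
The ratio heuristic lands on 3×solar lanterns + water purification tabs + 2×infant formula + jerry cans (4149) but leaves 31 kg idle.
Replace infant formula with 2×plastic sheeting: the trade gains 124 net, giving 4273 at 318 kg.
That's the maximum — no swap from here does better than 4273.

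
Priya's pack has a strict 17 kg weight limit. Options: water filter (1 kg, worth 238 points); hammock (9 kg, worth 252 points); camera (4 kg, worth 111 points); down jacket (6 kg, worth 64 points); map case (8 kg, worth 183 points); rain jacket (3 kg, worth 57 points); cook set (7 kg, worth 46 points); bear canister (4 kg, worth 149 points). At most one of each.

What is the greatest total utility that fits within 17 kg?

696

Water filter + hammock + rain jacket + bear canister uses 17 of the 17 kg and totals 696.
Every other selection either busts 17 kg or fails to beat 696.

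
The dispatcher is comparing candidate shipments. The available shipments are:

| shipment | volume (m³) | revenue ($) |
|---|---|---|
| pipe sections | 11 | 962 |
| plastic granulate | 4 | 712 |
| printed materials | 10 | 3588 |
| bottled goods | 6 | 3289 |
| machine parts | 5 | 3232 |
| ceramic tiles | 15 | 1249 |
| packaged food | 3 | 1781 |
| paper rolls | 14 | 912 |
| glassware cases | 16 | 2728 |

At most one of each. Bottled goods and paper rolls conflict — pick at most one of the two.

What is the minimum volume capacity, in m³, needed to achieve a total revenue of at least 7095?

14

Need the lightest bundle worth ≥ 7095.
Taking bottled goods + machine parts + packaged food gives 8302 (≥ 7095) for 14 m³.
Below 14 m³ the best achievable stays under 7095.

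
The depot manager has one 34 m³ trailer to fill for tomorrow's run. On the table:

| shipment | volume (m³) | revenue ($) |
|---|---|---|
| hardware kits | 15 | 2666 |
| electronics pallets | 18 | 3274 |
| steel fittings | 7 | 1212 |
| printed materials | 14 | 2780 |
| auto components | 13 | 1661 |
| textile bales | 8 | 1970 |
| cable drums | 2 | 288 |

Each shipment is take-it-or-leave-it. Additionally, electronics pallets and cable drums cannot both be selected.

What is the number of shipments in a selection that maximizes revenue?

3

Optimal total is 6456.
One optimal bundle: electronics pallets + steel fittings + textile bales (33 m³).
Any selection reaching 6456 contains exactly 3 shipments.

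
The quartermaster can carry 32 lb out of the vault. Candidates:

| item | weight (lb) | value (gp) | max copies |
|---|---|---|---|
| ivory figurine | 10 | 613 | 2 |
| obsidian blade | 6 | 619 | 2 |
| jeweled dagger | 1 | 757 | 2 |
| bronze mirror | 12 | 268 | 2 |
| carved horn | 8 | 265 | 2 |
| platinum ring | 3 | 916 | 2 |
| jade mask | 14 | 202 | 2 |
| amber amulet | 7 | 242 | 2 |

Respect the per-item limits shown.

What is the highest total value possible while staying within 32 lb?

5197

Best packing: ivory figurine + 2×obsidian blade + 2×jeweled dagger + 2×platinum ring — 30 lb, 5197 total.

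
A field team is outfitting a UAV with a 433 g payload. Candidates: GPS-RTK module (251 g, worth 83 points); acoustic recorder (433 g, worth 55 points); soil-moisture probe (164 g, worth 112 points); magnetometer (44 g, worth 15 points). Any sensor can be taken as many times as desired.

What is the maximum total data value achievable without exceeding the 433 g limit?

Best packing: 2×soil-moisture probe + 2×magnetometer — 416 g, 254 total.
That's the maximum — no swap from here does better than 254.

254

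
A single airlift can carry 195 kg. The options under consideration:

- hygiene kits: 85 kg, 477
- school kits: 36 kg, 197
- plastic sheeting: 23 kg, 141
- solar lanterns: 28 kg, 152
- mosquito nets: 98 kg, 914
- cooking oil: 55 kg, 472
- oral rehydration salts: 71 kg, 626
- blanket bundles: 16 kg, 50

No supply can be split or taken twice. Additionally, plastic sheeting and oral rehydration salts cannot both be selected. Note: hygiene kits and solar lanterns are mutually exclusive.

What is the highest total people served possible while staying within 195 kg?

1590

Mosquito nets + oral rehydration salts + blanket bundles uses 185 of the 195 kg and totals 1590.
An exhaustive check of the 256 subsets confirms 1590.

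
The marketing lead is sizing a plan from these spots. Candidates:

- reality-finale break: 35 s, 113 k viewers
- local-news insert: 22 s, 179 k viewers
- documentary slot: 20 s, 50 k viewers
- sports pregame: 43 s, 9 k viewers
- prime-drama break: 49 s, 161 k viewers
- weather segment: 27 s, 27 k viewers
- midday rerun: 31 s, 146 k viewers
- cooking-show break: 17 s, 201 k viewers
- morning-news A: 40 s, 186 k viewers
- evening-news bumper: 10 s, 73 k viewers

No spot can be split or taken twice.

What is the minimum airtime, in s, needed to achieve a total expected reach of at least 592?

Look for the lowest-airtime combination reaching 592.
local-news insert + midday rerun + cooking-show break + evening-news bumper reaches 599 using 80 s.
Below 80 s the best achievable stays under 592.

80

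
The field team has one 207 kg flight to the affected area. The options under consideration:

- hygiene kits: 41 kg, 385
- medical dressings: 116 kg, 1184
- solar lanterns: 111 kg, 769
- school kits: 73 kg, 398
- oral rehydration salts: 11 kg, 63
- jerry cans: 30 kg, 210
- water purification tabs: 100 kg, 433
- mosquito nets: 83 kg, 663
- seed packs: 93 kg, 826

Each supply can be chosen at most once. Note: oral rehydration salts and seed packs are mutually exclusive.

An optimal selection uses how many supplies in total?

2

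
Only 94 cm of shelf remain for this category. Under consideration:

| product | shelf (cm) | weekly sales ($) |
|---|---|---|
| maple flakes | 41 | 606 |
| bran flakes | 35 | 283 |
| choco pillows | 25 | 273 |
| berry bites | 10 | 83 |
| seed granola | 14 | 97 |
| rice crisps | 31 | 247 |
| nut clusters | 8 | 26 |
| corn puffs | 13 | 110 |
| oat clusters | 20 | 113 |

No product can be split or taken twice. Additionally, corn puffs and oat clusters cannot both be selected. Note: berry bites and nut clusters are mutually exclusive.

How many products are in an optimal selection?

4

Optimal total is 1086.
One optimal bundle: maple flakes + choco pillows + seed granola + corn puffs (93 cm).
All optima have 4 products.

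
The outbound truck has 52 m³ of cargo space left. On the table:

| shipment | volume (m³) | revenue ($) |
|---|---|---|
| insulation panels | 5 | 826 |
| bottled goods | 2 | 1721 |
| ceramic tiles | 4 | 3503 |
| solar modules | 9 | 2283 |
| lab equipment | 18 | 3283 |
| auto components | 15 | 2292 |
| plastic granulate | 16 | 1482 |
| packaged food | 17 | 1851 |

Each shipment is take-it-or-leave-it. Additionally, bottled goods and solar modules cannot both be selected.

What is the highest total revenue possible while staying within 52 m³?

Best packing: insulation panels + ceramic tiles + solar modules + lab equipment + auto components — 51 m³, 12187 total.
Every other selection either busts 52 m³ or breaks a pairing rule or fails to beat 12187.

12187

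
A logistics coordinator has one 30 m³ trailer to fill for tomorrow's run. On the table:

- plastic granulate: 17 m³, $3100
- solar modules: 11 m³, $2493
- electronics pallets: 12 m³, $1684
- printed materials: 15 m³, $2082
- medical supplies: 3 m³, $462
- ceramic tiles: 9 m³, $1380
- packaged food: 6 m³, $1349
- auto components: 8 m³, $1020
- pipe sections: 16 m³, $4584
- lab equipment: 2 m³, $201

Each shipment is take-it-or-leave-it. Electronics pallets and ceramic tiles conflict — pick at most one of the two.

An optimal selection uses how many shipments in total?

3

The maximum revenue within 30 m³ is 7539.
solar modules + medical supplies + pipe sections hits 7539 at 30 m³.
All optima have 3 shipments.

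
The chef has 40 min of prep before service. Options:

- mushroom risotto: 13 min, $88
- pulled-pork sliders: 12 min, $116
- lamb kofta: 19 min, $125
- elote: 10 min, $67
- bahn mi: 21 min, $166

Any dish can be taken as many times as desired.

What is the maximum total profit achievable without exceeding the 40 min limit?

348

Density check — pulled-pork sliders 9.67, bahn mi 7.90, mushroom risotto 6.77 are the best per min.
Best packing: 3×pulled-pork sliders — 36 min, 348 total.
The spare 4 min is too small for any remaining dish, and no exchange beats 348.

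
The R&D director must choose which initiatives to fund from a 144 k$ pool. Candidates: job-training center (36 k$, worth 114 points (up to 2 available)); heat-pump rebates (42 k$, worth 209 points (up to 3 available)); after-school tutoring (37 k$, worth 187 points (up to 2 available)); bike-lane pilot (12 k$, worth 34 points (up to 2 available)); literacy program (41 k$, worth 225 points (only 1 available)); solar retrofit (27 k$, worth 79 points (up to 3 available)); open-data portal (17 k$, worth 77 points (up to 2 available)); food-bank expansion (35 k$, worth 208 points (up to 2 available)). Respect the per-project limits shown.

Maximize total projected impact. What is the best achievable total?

790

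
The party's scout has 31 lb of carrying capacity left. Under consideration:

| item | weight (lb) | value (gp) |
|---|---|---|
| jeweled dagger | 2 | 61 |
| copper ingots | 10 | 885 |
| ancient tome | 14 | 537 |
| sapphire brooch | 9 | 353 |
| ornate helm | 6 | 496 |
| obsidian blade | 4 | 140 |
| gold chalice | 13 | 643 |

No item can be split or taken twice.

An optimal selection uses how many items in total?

The maximum value within 31 lb is 2085.
One optimal bundle: jeweled dagger + copper ingots + ornate helm + gold chalice (31 lb).
Any selection reaching 2085 contains exactly 4 items.

4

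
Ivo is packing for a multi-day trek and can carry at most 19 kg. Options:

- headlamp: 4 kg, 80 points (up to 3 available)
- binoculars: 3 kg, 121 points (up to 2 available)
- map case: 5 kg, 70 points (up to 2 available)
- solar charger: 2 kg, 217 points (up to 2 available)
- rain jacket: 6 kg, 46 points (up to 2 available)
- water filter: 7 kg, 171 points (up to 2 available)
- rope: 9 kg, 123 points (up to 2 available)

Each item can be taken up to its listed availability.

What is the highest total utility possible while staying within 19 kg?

847

Ranking by ratio (utility/kg): solar charger 108.50, binoculars 40.33, water filter 24.43, headlamp 20.00.
Best packing: 2×binoculars + 2×solar charger + water filter — 17 kg, 847 total.
That's the maximum — no swap from here does better than 847.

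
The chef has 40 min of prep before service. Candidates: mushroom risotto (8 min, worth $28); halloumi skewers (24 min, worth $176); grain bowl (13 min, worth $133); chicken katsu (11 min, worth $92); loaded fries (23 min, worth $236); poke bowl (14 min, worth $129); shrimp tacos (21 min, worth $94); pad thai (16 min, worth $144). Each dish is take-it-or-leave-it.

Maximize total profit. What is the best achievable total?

380

Taking the top-ratio dishes first gives grain bowl + loaded fries for 369 (36 min).
Dropping grain bowl frees 13 min; slotting in pad thai (16 min) lifts the total to 380 at 39 min.
Runner-up grain bowl + loaded fries tops out at 369.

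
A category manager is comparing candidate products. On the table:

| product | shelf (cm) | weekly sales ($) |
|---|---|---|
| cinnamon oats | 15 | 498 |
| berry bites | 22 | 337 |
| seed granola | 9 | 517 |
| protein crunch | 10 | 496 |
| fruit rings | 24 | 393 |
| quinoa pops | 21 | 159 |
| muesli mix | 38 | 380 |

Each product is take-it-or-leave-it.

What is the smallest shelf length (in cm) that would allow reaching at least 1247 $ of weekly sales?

34

Minimise cm subject to total weekly sales ≥ 1247.
cinnamon oats + seed granola + protein crunch reaches 1511 using 34 cm.
Below 34 cm the best achievable stays under 1247.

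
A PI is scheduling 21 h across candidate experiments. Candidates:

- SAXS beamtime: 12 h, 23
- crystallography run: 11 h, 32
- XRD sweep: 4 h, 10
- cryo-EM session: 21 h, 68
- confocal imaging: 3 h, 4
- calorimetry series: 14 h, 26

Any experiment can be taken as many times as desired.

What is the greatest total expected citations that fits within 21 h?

68

Cryo-EM session uses 21 of the 21 h and totals 68.
That's the maximum — no swap from here does better than 68.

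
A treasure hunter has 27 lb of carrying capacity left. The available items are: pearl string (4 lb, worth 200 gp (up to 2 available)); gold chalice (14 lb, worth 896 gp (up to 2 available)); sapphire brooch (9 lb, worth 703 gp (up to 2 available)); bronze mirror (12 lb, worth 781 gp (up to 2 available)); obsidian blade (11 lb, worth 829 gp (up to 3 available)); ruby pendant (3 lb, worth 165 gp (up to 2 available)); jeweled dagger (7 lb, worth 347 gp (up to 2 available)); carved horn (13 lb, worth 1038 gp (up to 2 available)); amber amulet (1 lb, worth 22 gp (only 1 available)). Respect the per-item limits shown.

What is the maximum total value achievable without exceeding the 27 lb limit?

2×carved horn + amber amulet uses 27 of the 27 lb and totals 2098.
No other feasible combination exceeds 2098.

2098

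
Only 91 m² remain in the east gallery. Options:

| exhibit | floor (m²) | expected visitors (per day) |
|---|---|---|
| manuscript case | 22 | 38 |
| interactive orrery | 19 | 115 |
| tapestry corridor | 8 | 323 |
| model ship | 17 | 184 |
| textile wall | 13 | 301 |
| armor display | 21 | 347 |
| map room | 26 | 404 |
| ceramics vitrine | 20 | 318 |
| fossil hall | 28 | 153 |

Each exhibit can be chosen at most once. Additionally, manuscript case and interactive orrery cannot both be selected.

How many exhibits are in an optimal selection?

The maximum expected visitors within 91 m² is 1693.
One optimal bundle: tapestry corridor + textile wall + armor display + map room + ceramics vitrine (88 m²).
Any selection reaching 1693 contains exactly 5 exhibits.

5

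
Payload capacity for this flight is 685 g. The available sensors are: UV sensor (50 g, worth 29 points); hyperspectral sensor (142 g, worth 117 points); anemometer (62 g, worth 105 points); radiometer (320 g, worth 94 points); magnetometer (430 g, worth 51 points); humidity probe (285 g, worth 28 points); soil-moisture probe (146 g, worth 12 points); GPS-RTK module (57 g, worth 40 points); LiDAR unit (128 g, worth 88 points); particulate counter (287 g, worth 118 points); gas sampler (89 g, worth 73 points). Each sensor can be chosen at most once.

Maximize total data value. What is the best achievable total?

468

Filling by ratio: UV sensor + hyperspectral sensor + anemometer + soil-moisture probe + GPS-RTK module + LiDAR unit + gas sampler for 464, with 11 g left unused.
Dropping UV sensor and soil-moisture probe and gas sampler frees 285 g; slotting in particulate counter (287 g) lifts the total to 468 at 676 g.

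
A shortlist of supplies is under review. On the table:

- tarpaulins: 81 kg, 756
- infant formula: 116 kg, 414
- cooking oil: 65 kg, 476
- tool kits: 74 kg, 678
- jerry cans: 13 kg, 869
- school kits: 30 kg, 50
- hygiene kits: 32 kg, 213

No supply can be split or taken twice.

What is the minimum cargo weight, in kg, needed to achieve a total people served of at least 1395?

87

Look for the lowest-cargo combination reaching 1395.
tool kits + jerry cans: 1547 people served at 87 kg.
Any bundle with less than 87 kg falls short of 1395.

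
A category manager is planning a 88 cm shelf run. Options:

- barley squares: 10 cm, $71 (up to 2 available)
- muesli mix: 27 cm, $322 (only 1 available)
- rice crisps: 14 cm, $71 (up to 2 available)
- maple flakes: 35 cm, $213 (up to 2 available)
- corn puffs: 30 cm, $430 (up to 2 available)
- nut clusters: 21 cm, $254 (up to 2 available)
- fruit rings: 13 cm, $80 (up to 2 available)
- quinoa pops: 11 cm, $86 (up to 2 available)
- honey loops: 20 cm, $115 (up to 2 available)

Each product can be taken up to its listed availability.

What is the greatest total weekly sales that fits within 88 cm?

The ratio heuristic lands on 2×corn puffs + nut clusters (1114) but leaves 7 cm idle.
Replace nut clusters with muesli mix: the trade gains 68 net, giving 1182 at 87 cm.

1182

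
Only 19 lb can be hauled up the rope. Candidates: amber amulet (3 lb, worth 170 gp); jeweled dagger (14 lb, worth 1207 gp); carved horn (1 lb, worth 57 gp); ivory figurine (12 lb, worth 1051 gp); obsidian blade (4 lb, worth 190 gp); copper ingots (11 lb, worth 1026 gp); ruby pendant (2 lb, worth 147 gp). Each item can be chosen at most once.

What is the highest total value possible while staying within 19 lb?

The ratio heuristic lands on amber amulet + carved horn + copper ingots + ruby pendant (1400) but leaves 2 lb idle.
Replace carved horn and copper ingots with jeweled dagger: the trade gains 124 net, giving 1524 at 19 lb.

1524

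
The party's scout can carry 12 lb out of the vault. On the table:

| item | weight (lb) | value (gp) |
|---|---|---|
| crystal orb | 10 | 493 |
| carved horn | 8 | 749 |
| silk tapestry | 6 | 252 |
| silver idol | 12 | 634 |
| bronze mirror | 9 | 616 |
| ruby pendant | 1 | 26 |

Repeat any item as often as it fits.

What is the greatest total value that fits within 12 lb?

853

Taking carved horn + 4×ruby pendant: 12 lb used, 853 in value.
Every other selection either busts 12 lb or fails to beat 853.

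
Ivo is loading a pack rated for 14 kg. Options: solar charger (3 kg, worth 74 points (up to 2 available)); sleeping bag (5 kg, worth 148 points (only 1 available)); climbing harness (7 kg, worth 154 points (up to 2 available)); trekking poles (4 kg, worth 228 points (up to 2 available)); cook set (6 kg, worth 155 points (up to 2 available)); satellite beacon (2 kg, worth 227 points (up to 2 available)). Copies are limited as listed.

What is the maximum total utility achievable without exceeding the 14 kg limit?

910

Best packing: 2×trekking poles + 2×satellite beacon — 12 kg, 910 total.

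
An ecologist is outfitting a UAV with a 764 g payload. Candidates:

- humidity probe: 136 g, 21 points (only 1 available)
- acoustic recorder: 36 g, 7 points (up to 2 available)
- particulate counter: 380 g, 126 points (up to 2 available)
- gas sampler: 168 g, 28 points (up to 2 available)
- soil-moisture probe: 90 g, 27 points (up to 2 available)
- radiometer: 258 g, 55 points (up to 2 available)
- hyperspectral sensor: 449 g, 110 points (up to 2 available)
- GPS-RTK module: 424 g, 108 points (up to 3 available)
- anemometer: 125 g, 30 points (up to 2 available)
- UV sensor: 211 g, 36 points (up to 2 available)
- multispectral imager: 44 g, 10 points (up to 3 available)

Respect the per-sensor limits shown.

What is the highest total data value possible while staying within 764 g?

252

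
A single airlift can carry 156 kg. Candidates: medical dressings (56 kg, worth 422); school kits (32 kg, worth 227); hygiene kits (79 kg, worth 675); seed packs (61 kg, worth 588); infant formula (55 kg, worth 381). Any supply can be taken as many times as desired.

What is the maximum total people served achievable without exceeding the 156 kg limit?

1403

By people served per kg: seed packs 9.64, hygiene kits 8.54, medical dressings 7.54, school kits 7.09 lead.
Best packing: school kits + 2×seed packs — 154 kg, 1403 total.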